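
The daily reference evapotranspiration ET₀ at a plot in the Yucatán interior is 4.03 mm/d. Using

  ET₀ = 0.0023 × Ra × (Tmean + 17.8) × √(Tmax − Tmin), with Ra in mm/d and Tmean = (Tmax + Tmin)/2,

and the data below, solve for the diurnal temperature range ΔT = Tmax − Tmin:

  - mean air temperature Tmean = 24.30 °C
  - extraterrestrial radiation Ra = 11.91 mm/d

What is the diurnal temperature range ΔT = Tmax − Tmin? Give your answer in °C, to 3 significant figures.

12.2 °C

√ΔT = ET₀ / [0.0023 × Ra × (Tmean+17.8)] = 4.03 / (0.0023 × 11.91 × 42.10) = 3.4945
ΔT = 3.4945² = 12.212 °C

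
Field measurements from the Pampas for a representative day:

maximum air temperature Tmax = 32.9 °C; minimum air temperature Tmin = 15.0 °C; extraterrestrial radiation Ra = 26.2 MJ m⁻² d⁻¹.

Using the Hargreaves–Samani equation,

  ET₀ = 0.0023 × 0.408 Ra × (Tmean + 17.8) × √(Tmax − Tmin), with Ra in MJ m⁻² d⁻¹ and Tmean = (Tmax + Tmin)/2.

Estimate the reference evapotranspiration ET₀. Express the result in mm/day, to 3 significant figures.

4.34 mm/day

Tmean = (32.9 + 15.0)/2 = 23.95 °C
0.408 Ra = 0.408 × 26.2 = 10.6896 mm/d equivalent
ET₀ = 0.0023 × 10.6896 × (23.95 + 17.8) × √17.9 = 0.0023 × 10.6896 × 41.75 × 4.2308 = 4.3428 mm/d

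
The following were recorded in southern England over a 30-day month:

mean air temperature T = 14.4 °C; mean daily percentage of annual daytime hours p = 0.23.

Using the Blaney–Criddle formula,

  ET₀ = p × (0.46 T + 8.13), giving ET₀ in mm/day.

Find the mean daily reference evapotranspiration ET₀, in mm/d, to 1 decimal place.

3.4 mm/d

ET₀ = 0.23 × (0.46 × 14.4 + 8.13) = 0.23 × 14.754 = 3.3934 mm/d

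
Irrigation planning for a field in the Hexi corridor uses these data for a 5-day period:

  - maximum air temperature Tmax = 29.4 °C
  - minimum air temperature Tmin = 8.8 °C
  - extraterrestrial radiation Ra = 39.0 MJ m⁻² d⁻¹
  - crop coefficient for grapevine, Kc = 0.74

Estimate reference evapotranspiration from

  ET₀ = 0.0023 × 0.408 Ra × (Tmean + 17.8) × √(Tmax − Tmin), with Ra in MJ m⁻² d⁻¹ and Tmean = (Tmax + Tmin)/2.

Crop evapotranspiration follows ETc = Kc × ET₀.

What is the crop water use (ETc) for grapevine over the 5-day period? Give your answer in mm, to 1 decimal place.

22.7 mm

Tmean = (29.4 + 8.8)/2 = 19.10 °C
0.408 Ra = 0.408 × 39.0 = 15.9120 mm/d equivalent
ET₀ = 0.0023 × 15.9120 × (19.10 + 17.8) × √20.6 = 0.0023 × 15.9120 × 36.90 × 4.5387 = 6.1293 mm/d
ETc = Kc × ET₀ = 0.74 × 6.1293 = 4.5357 mm/d
Over 5 days: 4.5357 × 5 = 22.679 mm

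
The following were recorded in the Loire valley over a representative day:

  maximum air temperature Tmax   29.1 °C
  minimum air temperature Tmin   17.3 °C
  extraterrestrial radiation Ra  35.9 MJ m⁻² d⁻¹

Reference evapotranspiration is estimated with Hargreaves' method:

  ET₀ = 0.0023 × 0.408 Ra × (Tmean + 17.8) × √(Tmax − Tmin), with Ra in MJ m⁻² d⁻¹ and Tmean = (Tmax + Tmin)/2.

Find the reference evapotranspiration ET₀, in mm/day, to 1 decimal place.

Tmean = (29.1 + 17.3)/2 = 23.20 °C
0.408 Ra = 0.408 × 35.9 = 14.6472 mm/d equivalent
ET₀ = 0.0023 × 14.6472 × (23.20 + 17.8) × √11.8 = 0.0023 × 14.6472 × 41.00 × 3.4351 = 4.7447 mm/d

4.7 mm/day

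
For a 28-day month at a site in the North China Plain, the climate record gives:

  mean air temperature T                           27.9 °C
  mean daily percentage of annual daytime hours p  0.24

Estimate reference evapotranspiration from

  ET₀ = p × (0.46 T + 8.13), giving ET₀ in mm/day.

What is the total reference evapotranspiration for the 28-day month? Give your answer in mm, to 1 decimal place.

140.9 mm

ET₀ = 0.24 × (0.46 × 27.9 + 8.13) = 0.24 × 20.964 = 5.0314 mm/d
Monthly total = 5.0314 × 28 = 140.879 mm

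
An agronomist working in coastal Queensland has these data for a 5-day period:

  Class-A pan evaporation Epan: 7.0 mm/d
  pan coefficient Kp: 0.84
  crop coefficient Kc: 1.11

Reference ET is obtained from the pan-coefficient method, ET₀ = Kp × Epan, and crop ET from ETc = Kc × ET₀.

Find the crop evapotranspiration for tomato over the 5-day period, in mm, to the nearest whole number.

33 mm

ET₀ = 0.84 × 7.0 = 5.8800 mm/d
ETc = Kc × ET₀ = 1.11 × 5.8800 = 6.5268 mm/d
Over 5 days: 6.5268 × 5 = 32.634 mm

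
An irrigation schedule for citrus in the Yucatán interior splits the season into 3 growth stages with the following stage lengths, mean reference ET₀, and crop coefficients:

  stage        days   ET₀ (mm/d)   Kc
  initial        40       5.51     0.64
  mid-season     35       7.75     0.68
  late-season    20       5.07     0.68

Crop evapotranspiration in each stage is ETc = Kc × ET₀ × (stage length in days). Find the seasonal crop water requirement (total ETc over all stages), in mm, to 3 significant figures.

394 mm

initial: 0.64 × 5.51 × 40 = 141.06 mm
mid-season: 0.68 × 7.75 × 35 = 184.45 mm
late-season: 0.68 × 5.07 × 20 = 68.95 mm
Seasonal total = 394.46 mm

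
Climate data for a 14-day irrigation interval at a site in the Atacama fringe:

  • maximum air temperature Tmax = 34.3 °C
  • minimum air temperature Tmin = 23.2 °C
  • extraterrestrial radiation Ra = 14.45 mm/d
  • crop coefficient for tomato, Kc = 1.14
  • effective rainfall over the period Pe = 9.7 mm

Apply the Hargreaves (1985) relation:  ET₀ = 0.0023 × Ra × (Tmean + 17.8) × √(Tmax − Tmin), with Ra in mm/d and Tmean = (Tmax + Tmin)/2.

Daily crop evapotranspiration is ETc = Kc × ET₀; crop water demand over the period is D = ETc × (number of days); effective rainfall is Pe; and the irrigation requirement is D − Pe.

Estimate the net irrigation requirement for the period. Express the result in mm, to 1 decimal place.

Tmean = (34.3 + 23.2)/2 = 28.75 °C
ET₀ = 0.0023 × 14.45 × (28.75 + 17.8) × √11.1 = 0.0023 × 14.45 × 46.55 × 3.3317 = 5.1544 mm/d
ETc = Kc × ET₀ = 1.14 × 5.1544 = 5.8760 mm/d
Crop demand D = ETc × 14 d = 5.8760 × 14 = 82.264 mm
D − Pe = 82.264 − 9.7 = 72.564 mm

72.6 mm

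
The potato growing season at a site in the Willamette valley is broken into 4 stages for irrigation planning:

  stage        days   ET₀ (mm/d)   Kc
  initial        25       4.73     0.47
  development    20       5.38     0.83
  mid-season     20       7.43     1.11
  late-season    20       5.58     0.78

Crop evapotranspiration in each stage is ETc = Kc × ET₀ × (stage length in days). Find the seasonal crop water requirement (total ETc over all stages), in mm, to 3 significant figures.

397 mm

initial: 0.47 × 4.73 × 25 = 55.58 mm
development: 0.83 × 5.38 × 20 = 89.31 mm
mid-season: 1.11 × 7.43 × 20 = 164.95 mm
late-season: 0.78 × 5.58 × 20 = 87.05 mm
Seasonal total = 396.89 mm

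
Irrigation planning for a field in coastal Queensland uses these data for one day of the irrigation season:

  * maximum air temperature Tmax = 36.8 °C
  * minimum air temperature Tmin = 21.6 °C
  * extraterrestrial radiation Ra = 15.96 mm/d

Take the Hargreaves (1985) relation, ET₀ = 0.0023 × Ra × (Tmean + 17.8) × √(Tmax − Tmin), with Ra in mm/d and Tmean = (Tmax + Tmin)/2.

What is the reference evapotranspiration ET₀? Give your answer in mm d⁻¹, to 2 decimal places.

Tmean = (36.8 + 21.6)/2 = 29.20 °C
ET₀ = 0.0023 × 15.96 × (29.20 + 17.8) × √15.2 = 0.0023 × 15.96 × 47.00 × 3.8987 = 6.7263 mm/d

6.73 mm d⁻¹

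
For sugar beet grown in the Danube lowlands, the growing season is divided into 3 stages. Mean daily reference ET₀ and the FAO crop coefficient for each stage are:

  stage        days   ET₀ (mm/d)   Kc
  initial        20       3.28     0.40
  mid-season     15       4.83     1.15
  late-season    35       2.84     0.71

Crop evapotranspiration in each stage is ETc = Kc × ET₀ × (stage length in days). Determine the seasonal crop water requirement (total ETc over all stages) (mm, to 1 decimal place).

initial: 0.40 × 3.28 × 20 = 26.24 mm
mid-season: 1.15 × 4.83 × 15 = 83.32 mm
late-season: 0.71 × 2.84 × 35 = 70.57 mm
Seasonal total = 180.13 mm

180.1 mm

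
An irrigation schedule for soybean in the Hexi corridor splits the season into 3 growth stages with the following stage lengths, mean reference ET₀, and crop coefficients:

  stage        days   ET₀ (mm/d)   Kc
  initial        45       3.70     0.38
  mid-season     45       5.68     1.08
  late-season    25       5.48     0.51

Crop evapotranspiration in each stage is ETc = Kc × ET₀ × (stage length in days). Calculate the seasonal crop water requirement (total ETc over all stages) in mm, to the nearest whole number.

initial: 0.38 × 3.70 × 45 = 63.27 mm
mid-season: 1.08 × 5.68 × 45 = 276.05 mm
late-season: 0.51 × 5.48 × 25 = 69.87 mm
Seasonal total = 409.19 mm

409 mm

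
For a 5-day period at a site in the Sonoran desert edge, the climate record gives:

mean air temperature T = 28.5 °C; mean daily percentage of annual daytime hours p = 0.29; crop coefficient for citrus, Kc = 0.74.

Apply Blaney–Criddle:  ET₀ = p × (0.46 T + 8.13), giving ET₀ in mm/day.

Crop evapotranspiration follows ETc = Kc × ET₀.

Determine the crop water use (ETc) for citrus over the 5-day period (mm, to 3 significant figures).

ET₀ = 0.29 × (0.46 × 28.5 + 8.13) = 0.29 × 21.240 = 6.1596 mm/d
ETc = Kc × ET₀ = 0.74 × 6.1596 = 4.5581 mm/d
Over 5 days: 4.5581 × 5 = 22.791 mm

22.8 mm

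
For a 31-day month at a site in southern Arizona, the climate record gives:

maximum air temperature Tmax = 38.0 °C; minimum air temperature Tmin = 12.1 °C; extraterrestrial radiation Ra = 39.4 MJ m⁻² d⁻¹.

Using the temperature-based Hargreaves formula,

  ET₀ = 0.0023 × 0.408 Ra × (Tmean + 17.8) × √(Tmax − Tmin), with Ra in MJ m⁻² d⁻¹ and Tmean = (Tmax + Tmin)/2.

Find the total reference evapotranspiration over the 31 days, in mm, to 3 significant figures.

Tmean = (38.0 + 12.1)/2 = 25.05 °C
0.408 Ra = 0.408 × 39.4 = 16.0752 mm/d equivalent
ET₀ = 0.0023 × 16.0752 × (25.05 + 17.8) × √25.9 = 0.0023 × 16.0752 × 42.85 × 5.0892 = 8.0628 mm/d
Over 31 days: 8.0628 × 31 = 249.947 mm

250 mm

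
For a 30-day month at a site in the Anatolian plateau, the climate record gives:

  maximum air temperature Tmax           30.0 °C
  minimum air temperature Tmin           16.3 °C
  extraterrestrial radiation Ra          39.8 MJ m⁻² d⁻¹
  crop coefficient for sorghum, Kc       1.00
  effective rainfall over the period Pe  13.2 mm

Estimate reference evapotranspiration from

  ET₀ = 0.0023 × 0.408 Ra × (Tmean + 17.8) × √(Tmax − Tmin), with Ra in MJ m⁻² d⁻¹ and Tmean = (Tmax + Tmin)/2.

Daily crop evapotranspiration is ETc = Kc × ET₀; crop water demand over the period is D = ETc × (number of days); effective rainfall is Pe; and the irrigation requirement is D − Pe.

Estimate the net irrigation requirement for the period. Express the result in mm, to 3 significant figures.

Tmean = (30.0 + 16.3)/2 = 23.15 °C
0.408 Ra = 0.408 × 39.8 = 16.2384 mm/d equivalent
ET₀ = 0.0023 × 16.2384 × (23.15 + 17.8) × √13.7 = 0.0023 × 16.2384 × 40.95 × 3.7014 = 5.6610 mm/d
ETc = Kc × ET₀ = 1.00 × 5.6610 = 5.6610 mm/d
Crop demand D = ETc × 30 d = 5.6610 × 30 = 169.830 mm
D − Pe = 169.830 − 13.2 = 156.630 mm

157 mm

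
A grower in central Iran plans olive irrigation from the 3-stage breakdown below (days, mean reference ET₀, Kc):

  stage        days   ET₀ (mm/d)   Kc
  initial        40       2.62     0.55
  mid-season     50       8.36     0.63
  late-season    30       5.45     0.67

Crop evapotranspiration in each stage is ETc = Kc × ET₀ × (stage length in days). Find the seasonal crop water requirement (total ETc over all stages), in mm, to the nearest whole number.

initial: 0.55 × 2.62 × 40 = 57.64 mm
mid-season: 0.63 × 8.36 × 50 = 263.34 mm
late-season: 0.67 × 5.45 × 30 = 109.55 mm
Seasonal total = 430.53 mm

431 mm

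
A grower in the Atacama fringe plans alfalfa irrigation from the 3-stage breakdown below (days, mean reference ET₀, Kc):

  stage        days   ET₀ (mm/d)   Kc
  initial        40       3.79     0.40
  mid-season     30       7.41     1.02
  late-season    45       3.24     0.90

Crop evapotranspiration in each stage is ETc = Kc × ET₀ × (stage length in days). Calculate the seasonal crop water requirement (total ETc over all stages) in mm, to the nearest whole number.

419 mm

initial: 0.40 × 3.79 × 40 = 60.64 mm
mid-season: 1.02 × 7.41 × 30 = 226.75 mm
late-season: 0.90 × 3.24 × 45 = 131.22 mm
Seasonal total = 418.61 mm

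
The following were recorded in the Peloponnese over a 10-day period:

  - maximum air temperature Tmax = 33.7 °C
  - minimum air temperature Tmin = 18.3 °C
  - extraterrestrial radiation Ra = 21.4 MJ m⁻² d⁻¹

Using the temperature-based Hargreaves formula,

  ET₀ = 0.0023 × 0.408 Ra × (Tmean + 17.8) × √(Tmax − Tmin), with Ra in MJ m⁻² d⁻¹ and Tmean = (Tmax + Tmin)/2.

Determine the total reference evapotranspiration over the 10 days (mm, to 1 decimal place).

Tmean = (33.7 + 18.3)/2 = 26.00 °C
0.408 Ra = 0.408 × 21.4 = 8.7312 mm/d equivalent
ET₀ = 0.0023 × 8.7312 × (26.00 + 17.8) × √15.4 = 0.0023 × 8.7312 × 43.80 × 3.9243 = 3.4517 mm/d
Over 10 days: 3.4517 × 10 = 34.517 mm

34.5 mm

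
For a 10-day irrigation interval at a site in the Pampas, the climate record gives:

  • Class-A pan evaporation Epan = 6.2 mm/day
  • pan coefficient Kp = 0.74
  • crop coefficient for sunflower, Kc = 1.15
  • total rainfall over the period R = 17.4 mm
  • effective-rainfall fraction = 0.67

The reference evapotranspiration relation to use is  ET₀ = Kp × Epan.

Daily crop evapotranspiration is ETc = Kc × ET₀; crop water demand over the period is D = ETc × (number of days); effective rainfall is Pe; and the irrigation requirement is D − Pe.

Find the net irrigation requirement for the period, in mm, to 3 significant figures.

41.1 mm

ET₀ = 0.74 × 6.2 = 4.5880 mm/d
ETc = Kc × ET₀ = 1.15 × 4.5880 = 5.2762 mm/d
Crop demand D = ETc × 10 d = 5.2762 × 10 = 52.762 mm
Pe = 0.67 × 17.4 = 11.658 mm
D − Pe = 52.762 − 11.658 = 41.104 mm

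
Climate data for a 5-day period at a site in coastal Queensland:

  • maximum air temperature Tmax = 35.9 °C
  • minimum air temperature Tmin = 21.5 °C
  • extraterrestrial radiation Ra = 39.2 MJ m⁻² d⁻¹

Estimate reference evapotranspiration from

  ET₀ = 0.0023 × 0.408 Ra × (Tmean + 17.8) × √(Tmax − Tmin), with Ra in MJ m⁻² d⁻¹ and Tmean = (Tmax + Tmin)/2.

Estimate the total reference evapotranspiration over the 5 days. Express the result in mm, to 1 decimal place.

Tmean = (35.9 + 21.5)/2 = 28.70 °C
0.408 Ra = 0.408 × 39.2 = 15.9936 mm/d equivalent
ET₀ = 0.0023 × 15.9936 × (28.70 + 17.8) × √14.4 = 0.0023 × 15.9936 × 46.50 × 3.7947 = 6.4909 mm/d
Over 5 days: 6.4909 × 5 = 32.455 mm

32.5 mm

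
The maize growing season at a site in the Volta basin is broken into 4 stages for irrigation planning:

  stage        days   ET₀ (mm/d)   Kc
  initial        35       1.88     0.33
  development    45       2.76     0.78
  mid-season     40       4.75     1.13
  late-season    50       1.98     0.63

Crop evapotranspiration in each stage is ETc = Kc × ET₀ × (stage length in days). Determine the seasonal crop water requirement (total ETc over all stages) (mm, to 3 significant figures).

initial: 0.33 × 1.88 × 35 = 21.71 mm
development: 0.78 × 2.76 × 45 = 96.88 mm
mid-season: 1.13 × 4.75 × 40 = 214.70 mm
late-season: 0.63 × 1.98 × 50 = 62.37 mm
Seasonal total = 395.66 mm

396 mm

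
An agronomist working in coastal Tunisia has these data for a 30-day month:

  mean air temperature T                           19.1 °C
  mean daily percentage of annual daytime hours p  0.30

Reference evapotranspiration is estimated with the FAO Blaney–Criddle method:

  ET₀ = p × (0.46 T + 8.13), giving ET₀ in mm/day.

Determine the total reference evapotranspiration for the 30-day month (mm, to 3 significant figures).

ET₀ = 0.30 × (0.46 × 19.1 + 8.13) = 0.30 × 16.916 = 5.0748 mm/d
Monthly total = 5.0748 × 30 = 152.244 mm

152 mm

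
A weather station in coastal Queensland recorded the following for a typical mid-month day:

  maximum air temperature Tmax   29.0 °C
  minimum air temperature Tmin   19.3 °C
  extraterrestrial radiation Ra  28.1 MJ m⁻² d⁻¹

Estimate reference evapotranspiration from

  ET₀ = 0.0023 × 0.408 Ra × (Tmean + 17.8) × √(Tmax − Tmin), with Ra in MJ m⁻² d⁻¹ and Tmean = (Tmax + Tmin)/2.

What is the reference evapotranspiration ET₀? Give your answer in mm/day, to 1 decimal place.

Tmean = (29.0 + 19.3)/2 = 24.15 °C
0.408 Ra = 0.408 × 28.1 = 11.4648 mm/d equivalent
ET₀ = 0.0023 × 11.4648 × (24.15 + 17.8) × √9.7 = 0.0023 × 11.4648 × 41.95 × 3.1145 = 3.4452 mm/d

3.4 mm/day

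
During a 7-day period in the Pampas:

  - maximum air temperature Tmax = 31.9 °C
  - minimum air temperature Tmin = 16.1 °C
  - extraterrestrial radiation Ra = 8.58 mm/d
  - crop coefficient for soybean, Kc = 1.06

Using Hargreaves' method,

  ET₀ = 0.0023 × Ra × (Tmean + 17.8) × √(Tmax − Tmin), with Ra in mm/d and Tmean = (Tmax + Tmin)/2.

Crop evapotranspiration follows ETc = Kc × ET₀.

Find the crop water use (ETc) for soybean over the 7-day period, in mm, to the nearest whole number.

Tmean = (31.9 + 16.1)/2 = 24.00 °C
ET₀ = 0.0023 × 8.58 × (24.00 + 17.8) × √15.8 = 0.0023 × 8.58 × 41.80 × 3.9749 = 3.2788 mm/d
ETc = Kc × ET₀ = 1.06 × 3.2788 = 3.4755 mm/d
Over 7 days: 3.4755 × 7 = 24.329 mm

24 mm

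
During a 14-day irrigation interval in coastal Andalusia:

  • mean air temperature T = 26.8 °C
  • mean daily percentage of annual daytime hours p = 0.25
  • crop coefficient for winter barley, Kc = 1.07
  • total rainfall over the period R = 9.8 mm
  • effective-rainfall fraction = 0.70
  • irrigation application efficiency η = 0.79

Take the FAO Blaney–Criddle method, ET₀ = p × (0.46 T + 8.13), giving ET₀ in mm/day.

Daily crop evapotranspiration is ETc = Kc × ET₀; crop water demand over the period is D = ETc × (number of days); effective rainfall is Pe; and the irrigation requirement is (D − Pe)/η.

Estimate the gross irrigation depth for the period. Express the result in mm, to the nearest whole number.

88 mm

ET₀ = 0.25 × (0.46 × 26.8 + 8.13) = 0.25 × 20.458 = 5.1145 mm/d
ETc = Kc × ET₀ = 1.07 × 5.1145 = 5.4725 mm/d
Crop demand D = ETc × 14 d = 5.4725 × 14 = 76.615 mm
Pe = 0.70 × 9.8 = 6.860 mm
D − Pe = 76.615 − 6.860 = 69.755 mm
Gross irrigation = 69.755 / 0.79 = 88.297 mm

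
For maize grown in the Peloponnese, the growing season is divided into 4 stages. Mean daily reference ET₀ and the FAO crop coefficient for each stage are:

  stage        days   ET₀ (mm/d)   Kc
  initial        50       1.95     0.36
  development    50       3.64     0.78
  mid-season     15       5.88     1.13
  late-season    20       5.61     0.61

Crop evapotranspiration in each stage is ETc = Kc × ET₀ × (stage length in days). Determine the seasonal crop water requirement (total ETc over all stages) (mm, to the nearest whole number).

initial: 0.36 × 1.95 × 50 = 35.10 mm
development: 0.78 × 3.64 × 50 = 141.96 mm
mid-season: 1.13 × 5.88 × 15 = 99.67 mm
late-season: 0.61 × 5.61 × 20 = 68.44 mm
Seasonal total = 345.17 mm

345 mm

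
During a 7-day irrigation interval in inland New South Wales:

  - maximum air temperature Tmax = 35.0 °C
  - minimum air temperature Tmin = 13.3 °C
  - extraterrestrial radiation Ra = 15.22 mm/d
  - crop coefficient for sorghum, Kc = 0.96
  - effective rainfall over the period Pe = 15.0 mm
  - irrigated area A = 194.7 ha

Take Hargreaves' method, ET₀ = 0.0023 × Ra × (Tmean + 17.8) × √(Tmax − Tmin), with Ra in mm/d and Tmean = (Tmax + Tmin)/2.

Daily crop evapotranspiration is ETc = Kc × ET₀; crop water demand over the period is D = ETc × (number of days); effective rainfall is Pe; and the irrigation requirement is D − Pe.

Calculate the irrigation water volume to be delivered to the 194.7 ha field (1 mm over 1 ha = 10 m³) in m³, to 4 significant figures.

Tmean = (35.0 + 13.3)/2 = 24.15 °C
ET₀ = 0.0023 × 15.22 × (24.15 + 17.8) × √21.7 = 0.0023 × 15.22 × 41.95 × 4.6583 = 6.8407 mm/d
ETc = Kc × ET₀ = 0.96 × 6.8407 = 6.5671 mm/d
Crop demand D = ETc × 7 d = 6.5671 × 7 = 45.970 mm
D − Pe = 45.970 − 15.0 = 30.970 mm
Volume = 30.970 mm × 194.7 ha × 10 = 60298.6 m³

60300 m³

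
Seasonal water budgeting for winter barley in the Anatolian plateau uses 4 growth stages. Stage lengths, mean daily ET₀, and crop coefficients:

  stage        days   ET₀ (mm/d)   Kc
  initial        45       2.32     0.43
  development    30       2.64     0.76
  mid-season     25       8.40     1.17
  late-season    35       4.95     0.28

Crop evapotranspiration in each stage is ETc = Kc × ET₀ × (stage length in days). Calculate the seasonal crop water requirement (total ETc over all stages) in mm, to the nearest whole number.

399 mm

initial: 0.43 × 2.32 × 45 = 44.89 mm
development: 0.76 × 2.64 × 30 = 60.19 mm
mid-season: 1.17 × 8.40 × 25 = 245.70 mm
late-season: 0.28 × 4.95 × 35 = 48.51 mm
Seasonal total = 399.29 mm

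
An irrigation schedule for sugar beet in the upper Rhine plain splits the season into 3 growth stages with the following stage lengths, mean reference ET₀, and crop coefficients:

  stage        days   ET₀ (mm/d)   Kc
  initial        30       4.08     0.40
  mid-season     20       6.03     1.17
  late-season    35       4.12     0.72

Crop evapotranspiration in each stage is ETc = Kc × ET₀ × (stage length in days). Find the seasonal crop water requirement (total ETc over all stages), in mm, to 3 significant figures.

294 mm

initial: 0.40 × 4.08 × 30 = 48.96 mm
mid-season: 1.17 × 6.03 × 20 = 141.10 mm
late-season: 0.72 × 4.12 × 35 = 103.82 mm
Seasonal total = 293.88 mm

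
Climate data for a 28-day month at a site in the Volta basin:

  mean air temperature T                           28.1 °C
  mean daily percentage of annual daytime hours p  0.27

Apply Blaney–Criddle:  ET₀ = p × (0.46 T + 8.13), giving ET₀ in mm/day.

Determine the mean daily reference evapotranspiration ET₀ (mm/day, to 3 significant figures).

5.69 mm/day

ET₀ = 0.27 × (0.46 × 28.1 + 8.13) = 0.27 × 21.056 = 5.6851 mm/d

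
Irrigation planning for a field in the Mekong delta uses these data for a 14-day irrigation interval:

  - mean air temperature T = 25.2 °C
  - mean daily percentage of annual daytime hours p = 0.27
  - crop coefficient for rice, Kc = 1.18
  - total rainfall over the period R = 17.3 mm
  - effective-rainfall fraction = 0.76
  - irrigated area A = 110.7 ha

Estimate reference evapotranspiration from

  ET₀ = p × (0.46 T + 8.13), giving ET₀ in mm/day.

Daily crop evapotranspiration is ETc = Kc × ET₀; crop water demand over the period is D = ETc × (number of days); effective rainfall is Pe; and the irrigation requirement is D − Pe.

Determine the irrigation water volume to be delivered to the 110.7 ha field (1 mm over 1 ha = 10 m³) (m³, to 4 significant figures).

ET₀ = 0.27 × (0.46 × 25.2 + 8.13) = 0.27 × 19.722 = 5.3249 mm/d
ETc = Kc × ET₀ = 1.18 × 5.3249 = 6.2834 mm/d
Crop demand D = ETc × 14 d = 6.2834 × 14 = 87.968 mm
Pe = 0.76 × 17.3 = 13.148 mm
D − Pe = 87.968 − 13.148 = 74.820 mm
Volume = 74.820 mm × 110.7 ha × 10 = 82825.7 m³

82830 m³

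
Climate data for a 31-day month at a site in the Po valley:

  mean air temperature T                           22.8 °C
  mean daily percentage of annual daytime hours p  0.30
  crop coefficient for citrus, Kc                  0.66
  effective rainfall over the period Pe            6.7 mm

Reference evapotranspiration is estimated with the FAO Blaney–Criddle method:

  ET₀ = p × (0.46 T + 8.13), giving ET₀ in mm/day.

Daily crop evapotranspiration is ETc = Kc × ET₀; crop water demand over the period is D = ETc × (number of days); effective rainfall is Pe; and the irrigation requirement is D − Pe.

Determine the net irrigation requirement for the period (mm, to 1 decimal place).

ET₀ = 0.30 × (0.46 × 22.8 + 8.13) = 0.30 × 18.618 = 5.5854 mm/d
ETc = Kc × ET₀ = 0.66 × 5.5854 = 3.6864 mm/d
Crop demand D = ETc × 31 d = 3.6864 × 31 = 114.278 mm
D − Pe = 114.278 − 6.7 = 107.578 mm

107.6 mm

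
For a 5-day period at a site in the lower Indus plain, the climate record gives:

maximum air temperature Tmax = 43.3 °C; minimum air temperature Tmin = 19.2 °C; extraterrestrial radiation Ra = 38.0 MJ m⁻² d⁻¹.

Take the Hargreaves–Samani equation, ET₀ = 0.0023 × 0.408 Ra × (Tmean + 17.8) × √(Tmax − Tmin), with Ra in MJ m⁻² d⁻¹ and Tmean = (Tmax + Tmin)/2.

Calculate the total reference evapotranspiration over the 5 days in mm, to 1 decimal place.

42.9 mm

Tmean = (43.3 + 19.2)/2 = 31.25 °C
0.408 Ra = 0.408 × 38.0 = 15.5040 mm/d equivalent
ET₀ = 0.0023 × 15.5040 × (31.25 + 17.8) × √24.1 = 0.0023 × 15.5040 × 49.05 × 4.9092 = 8.5866 mm/d
Over 5 days: 8.5866 × 5 = 42.933 mm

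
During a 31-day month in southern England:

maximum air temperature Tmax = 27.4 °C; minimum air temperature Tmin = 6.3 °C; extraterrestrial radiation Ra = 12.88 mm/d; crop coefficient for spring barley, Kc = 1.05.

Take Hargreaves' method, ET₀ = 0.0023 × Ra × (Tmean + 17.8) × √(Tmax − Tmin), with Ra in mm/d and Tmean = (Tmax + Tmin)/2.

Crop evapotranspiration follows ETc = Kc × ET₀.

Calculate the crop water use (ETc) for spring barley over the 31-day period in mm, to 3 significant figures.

Tmean = (27.4 + 6.3)/2 = 16.85 °C
ET₀ = 0.0023 × 12.88 × (16.85 + 17.8) × √21.1 = 0.0023 × 12.88 × 34.65 × 4.5935 = 4.7151 mm/d
ETc = Kc × ET₀ = 1.05 × 4.7151 = 4.9509 mm/d
Over 31 days: 4.9509 × 31 = 153.478 mm

153 mm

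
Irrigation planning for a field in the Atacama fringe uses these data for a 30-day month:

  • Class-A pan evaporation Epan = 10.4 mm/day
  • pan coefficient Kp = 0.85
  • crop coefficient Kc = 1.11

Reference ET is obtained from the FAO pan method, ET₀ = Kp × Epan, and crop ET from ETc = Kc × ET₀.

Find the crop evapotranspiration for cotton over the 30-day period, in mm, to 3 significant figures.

294 mm

ET₀ = 0.85 × 10.4 = 8.8400 mm/d
ETc = Kc × ET₀ = 1.11 × 8.8400 = 9.8124 mm/d
Over 30 days: 9.8124 × 30 = 294.372 mm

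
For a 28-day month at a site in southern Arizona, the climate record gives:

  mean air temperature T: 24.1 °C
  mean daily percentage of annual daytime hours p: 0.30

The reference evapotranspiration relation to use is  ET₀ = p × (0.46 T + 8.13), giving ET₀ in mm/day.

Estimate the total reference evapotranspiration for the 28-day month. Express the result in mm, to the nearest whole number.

ET₀ = 0.30 × (0.46 × 24.1 + 8.13) = 0.30 × 19.216 = 5.7648 mm/d
Monthly total = 5.7648 × 28 = 161.414 mm

161 mm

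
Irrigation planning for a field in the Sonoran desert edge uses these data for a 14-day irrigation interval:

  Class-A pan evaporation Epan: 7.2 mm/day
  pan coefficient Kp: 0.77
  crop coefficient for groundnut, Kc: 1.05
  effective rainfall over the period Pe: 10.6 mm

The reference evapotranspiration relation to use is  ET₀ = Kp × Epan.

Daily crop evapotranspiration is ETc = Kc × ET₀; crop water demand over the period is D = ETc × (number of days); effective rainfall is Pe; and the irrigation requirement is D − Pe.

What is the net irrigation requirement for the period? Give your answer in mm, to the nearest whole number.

ET₀ = 0.77 × 7.2 = 5.5440 mm/d
ETc = Kc × ET₀ = 1.05 × 5.5440 = 5.8212 mm/d
Crop demand D = ETc × 14 d = 5.8212 × 14 = 81.497 mm
D − Pe = 81.497 − 10.6 = 70.897 mm

71 mm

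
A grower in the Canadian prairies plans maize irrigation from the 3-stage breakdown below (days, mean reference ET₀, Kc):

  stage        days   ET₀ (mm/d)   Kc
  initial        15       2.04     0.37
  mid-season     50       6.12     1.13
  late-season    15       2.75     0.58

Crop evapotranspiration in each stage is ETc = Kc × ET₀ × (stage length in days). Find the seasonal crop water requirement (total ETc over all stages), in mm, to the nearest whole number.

initial: 0.37 × 2.04 × 15 = 11.32 mm
mid-season: 1.13 × 6.12 × 50 = 345.78 mm
late-season: 0.58 × 2.75 × 15 = 23.93 mm
Seasonal total = 381.03 mm

381 mm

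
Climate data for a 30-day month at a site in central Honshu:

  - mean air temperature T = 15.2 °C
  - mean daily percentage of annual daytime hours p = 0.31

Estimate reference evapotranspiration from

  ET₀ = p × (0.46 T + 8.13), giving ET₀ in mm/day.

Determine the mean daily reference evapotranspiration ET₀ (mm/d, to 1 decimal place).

ET₀ = 0.31 × (0.46 × 15.2 + 8.13) = 0.31 × 15.122 = 4.6878 mm/d

4.7 mm/d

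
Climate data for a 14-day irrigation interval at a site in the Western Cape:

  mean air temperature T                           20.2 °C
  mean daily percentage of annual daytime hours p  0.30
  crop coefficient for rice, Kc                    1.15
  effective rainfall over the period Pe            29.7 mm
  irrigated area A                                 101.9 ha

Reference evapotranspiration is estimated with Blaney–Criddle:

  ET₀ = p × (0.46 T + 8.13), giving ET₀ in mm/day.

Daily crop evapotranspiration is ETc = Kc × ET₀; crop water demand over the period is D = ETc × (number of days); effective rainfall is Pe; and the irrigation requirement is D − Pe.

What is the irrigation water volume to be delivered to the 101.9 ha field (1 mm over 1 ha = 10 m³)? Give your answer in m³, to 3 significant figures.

55500 m³

ET₀ = 0.30 × (0.46 × 20.2 + 8.13) = 0.30 × 17.422 = 5.2266 mm/d
ETc = Kc × ET₀ = 1.15 × 5.2266 = 6.0106 mm/d
Crop demand D = ETc × 14 d = 6.0106 × 14 = 84.148 mm
D − Pe = 84.148 − 29.7 = 54.448 mm
Volume = 54.448 mm × 101.9 ha × 10 = 55482.5 m³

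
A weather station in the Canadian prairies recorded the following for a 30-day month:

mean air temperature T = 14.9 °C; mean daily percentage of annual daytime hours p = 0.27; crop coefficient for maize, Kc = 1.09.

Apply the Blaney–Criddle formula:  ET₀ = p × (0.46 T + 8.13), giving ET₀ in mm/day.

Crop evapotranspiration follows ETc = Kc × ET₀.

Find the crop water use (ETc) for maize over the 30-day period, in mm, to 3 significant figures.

132 mm

ET₀ = 0.27 × (0.46 × 14.9 + 8.13) = 0.27 × 14.984 = 4.0457 mm/d
ETc = Kc × ET₀ = 1.09 × 4.0457 = 4.4098 mm/d
Over 30 days: 4.4098 × 30 = 132.294 mm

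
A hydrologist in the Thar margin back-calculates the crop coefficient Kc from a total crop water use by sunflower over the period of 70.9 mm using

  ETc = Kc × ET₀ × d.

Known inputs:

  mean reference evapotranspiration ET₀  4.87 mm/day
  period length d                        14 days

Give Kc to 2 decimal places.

ETc = Kc × ET₀ × d  ⇒  Kc = ETc / (ET₀ × d)
Kc = 70.9 / (4.87 × 14) = 70.9 / 68.18 = 1.0399

1.04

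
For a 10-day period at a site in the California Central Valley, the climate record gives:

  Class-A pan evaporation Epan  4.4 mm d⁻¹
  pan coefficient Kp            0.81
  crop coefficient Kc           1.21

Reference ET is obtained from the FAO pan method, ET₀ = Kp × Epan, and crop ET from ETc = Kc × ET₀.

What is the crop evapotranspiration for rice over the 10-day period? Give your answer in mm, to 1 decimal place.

43.1 mm

ET₀ = 0.81 × 4.4 = 3.5640 mm/d
ETc = Kc × ET₀ = 1.21 × 3.5640 = 4.3124 mm/d
Over 10 days: 4.3124 × 10 = 43.124 mm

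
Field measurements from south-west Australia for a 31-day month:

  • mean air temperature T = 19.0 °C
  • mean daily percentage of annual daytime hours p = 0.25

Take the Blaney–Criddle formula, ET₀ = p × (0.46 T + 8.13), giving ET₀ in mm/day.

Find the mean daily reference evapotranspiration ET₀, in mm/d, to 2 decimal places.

4.22 mm/d

ET₀ = 0.25 × (0.46 × 19.0 + 8.13) = 0.25 × 16.870 = 4.2175 mm/d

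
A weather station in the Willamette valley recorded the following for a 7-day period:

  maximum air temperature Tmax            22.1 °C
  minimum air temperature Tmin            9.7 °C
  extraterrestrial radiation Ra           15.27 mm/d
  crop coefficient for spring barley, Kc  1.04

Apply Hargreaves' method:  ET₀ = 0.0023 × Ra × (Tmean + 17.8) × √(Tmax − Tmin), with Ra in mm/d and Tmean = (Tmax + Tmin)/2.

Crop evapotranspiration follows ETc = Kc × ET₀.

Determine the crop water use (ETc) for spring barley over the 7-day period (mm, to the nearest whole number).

30 mm

Tmean = (22.1 + 9.7)/2 = 15.90 °C
ET₀ = 0.0023 × 15.27 × (15.90 + 17.8) × √12.4 = 0.0023 × 15.27 × 33.70 × 3.5214 = 4.1679 mm/d
ETc = Kc × ET₀ = 1.04 × 4.1679 = 4.3346 mm/d
Over 7 days: 4.3346 × 7 = 30.342 mm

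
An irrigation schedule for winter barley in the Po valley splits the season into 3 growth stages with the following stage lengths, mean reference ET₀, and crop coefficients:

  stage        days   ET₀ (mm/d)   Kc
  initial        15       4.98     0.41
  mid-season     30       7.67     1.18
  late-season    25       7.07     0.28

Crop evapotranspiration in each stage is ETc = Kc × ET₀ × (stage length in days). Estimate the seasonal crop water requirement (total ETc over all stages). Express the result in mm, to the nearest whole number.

initial: 0.41 × 4.98 × 15 = 30.63 mm
mid-season: 1.18 × 7.67 × 30 = 271.52 mm
late-season: 0.28 × 7.07 × 25 = 49.49 mm
Seasonal total = 351.64 mm

352 mm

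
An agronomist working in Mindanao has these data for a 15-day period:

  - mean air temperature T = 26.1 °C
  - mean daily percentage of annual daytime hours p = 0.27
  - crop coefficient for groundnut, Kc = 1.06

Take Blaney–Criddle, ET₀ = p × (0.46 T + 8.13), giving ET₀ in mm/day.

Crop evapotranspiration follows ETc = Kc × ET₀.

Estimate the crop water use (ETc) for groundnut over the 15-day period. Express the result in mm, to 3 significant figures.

ET₀ = 0.27 × (0.46 × 26.1 + 8.13) = 0.27 × 20.136 = 5.4367 mm/d
ETc = Kc × ET₀ = 1.06 × 5.4367 = 5.7629 mm/d
Over 15 days: 5.7629 × 15 = 86.444 mm

86.4 mm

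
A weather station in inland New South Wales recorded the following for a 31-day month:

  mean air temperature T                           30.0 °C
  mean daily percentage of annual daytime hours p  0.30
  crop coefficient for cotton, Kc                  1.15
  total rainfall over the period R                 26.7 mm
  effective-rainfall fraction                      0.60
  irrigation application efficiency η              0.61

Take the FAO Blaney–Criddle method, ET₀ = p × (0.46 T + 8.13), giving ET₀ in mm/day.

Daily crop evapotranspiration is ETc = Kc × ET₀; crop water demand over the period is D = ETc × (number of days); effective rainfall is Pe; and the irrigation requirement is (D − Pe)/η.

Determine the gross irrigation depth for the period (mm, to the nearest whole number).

358 mm

ET₀ = 0.30 × (0.46 × 30.0 + 8.13) = 0.30 × 21.930 = 6.5790 mm/d
ETc = Kc × ET₀ = 1.15 × 6.5790 = 7.5659 mm/d
Crop demand D = ETc × 31 d = 7.5659 × 31 = 234.543 mm
Pe = 0.60 × 26.7 = 16.020 mm
D − Pe = 234.543 − 16.020 = 218.523 mm
Gross irrigation = 218.523 / 0.61 = 358.234 mm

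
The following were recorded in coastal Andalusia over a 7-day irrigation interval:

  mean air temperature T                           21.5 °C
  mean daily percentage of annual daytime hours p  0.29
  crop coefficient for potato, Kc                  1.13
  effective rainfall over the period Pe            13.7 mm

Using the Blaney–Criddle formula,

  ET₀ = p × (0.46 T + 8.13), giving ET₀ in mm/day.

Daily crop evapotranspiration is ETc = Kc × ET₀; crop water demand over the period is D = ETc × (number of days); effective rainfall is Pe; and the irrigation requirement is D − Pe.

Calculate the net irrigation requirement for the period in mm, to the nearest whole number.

ET₀ = 0.29 × (0.46 × 21.5 + 8.13) = 0.29 × 18.020 = 5.2258 mm/d
ETc = Kc × ET₀ = 1.13 × 5.2258 = 5.9052 mm/d
Crop demand D = ETc × 7 d = 5.9052 × 7 = 41.336 mm
D − Pe = 41.336 − 13.7 = 27.636 mm

28 mm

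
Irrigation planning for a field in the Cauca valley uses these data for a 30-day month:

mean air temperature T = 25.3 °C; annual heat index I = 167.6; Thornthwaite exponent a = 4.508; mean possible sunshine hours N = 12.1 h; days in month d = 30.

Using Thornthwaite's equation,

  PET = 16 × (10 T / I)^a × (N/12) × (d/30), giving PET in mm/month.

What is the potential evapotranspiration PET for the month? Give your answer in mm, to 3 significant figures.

10T/I = 10 × 25.3 / 167.6 = 1.5095
(10T/I)^a = 1.5095^4.508 = 6.4000
Uncorrected PET = 16 × 6.4000 = 102.400 mm
Correction = (N/12)(d/30) = (12.1/12)(30/30) = 1.0083
PET = 102.400 × 1.0083 = 103.250 mm/month

103 mm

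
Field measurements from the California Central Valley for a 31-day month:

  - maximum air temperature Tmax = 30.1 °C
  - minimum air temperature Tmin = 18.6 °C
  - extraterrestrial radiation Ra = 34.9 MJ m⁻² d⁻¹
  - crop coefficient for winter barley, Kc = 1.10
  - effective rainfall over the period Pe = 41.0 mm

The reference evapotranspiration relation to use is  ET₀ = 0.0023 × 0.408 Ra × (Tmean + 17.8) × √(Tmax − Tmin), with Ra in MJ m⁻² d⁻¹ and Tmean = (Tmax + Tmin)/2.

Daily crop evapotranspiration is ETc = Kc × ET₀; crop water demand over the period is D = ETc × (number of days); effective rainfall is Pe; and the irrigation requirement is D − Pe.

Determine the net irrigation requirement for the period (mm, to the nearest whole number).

Tmean = (30.1 + 18.6)/2 = 24.35 °C
0.408 Ra = 0.408 × 34.9 = 14.2392 mm/d equivalent
ET₀ = 0.0023 × 14.2392 × (24.35 + 17.8) × √11.5 = 0.0023 × 14.2392 × 42.15 × 3.3912 = 4.6813 mm/d
ETc = Kc × ET₀ = 1.10 × 4.6813 = 5.1494 mm/d
Crop demand D = ETc × 31 d = 5.1494 × 31 = 159.631 mm
D − Pe = 159.631 − 41.0 = 118.631 mm

119 mm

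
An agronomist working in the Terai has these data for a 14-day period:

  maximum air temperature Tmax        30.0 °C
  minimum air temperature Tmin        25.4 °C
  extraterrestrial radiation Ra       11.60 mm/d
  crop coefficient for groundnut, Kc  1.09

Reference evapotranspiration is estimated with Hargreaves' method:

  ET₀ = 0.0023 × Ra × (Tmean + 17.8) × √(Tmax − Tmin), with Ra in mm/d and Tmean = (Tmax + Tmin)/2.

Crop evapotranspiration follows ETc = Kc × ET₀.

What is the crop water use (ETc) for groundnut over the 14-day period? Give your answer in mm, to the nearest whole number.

Tmean = (30.0 + 25.4)/2 = 27.70 °C
ET₀ = 0.0023 × 11.60 × (27.70 + 17.8) × √4.6 = 0.0023 × 11.60 × 45.50 × 2.1448 = 2.6037 mm/d
ETc = Kc × ET₀ = 1.09 × 2.6037 = 2.8380 mm/d
Over 14 days: 2.8380 × 14 = 39.732 mm

40 mm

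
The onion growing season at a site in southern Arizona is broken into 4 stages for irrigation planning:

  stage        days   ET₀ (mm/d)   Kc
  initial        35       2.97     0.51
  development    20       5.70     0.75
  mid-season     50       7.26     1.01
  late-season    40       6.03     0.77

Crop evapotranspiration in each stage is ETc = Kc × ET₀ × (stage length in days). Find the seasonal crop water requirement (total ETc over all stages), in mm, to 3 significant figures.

691 mm

initial: 0.51 × 2.97 × 35 = 53.01 mm
development: 0.75 × 5.70 × 20 = 85.50 mm
mid-season: 1.01 × 7.26 × 50 = 366.63 mm
late-season: 0.77 × 6.03 × 40 = 185.72 mm
Seasonal total = 690.86 mm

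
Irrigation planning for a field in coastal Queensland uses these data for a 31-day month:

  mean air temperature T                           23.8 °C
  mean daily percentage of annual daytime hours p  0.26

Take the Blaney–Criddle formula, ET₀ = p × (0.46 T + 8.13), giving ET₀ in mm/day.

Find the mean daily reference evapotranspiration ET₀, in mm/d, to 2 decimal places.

4.96 mm/d

ET₀ = 0.26 × (0.46 × 23.8 + 8.13) = 0.26 × 19.078 = 4.9603 mm/d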